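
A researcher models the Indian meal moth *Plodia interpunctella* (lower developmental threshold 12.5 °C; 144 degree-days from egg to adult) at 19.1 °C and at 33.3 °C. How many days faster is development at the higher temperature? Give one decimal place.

At 19.1 °C: 144 / (19.1 − 12.5) = 144 / 6.6 = 21.818 d.
At 33.3 °C: 144 / (33.3 − 12.5) = 144 / 20.8 = 6.923 d.
Difference = |21.818 − 6.923| = 14.895 ≈ 14.9 days.

14.9 days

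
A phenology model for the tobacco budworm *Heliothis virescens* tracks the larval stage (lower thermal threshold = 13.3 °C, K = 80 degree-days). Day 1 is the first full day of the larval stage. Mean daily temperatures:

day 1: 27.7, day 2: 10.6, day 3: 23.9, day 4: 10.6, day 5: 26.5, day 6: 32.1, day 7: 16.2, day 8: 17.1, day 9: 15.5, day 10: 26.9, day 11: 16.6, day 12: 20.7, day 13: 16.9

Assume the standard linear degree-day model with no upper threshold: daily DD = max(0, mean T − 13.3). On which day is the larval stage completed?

Daily DD above 13.3 °C: 14.4, 0.0, 10.6, 0.0, 13.2, 18.8, 2.9, 3.8, 2.2, 13.6, 3.3, 7.4, 3.6.
Cumulative: 14.4, 14.4, 25.0, 25.0, 38.2, 57.0, 59.9, 63.7, 65.9, 79.5, 82.8, 90.2, 93.8.
The total first reaches 80 DD on day 11.

day 11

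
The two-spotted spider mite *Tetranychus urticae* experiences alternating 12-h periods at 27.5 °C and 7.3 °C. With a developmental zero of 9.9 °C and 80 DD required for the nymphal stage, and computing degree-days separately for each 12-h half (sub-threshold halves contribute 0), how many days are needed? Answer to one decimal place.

Day half: max(0, 27.5 − 9.9) × 0.5 = 17.6 × 0.5 = 8.80 DD.
Night half: max(0, 7.3 − 9.9) × 0.5 = 0.0 × 0.5 = 0.00 DD.
Per 24 h: 8.80 DD/day.
Duration = 80 / 8.80 = 9.091 ≈ 9.1 days.

9.1 days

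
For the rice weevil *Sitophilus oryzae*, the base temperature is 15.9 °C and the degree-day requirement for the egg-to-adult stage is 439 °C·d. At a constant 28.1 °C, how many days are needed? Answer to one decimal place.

36.0 days

Daily accumulation = 28.1 − 15.9 = 12.2 DD/day.
Duration = 439 / 12.2 = 35.984 ≈ 36.0 days.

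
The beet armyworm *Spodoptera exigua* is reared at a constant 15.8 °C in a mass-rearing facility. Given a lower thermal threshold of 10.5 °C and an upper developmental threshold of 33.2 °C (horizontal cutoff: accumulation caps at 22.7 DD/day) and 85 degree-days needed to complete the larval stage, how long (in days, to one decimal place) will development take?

16.0 days

Daily accumulation = 15.8 − 10.5 = 5.3 DD/day.
Duration = 85 / 5.3 = 16.038 ≈ 16.0 days.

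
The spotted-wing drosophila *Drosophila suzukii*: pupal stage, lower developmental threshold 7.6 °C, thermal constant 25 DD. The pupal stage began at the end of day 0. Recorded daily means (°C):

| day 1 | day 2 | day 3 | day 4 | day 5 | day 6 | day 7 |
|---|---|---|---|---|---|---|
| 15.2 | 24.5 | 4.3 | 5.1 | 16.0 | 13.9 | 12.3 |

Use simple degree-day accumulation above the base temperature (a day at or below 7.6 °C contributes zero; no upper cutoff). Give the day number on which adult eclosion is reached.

Daily DD above 7.6 °C: 7.6, 16.9, 0.0, 0.0, 8.4, 6.3, 4.7.
Cumulative: 7.6, 24.5, 24.5, 24.5, 32.9, 39.2, 43.9.
The total first reaches 25 DD on day 5.

day 5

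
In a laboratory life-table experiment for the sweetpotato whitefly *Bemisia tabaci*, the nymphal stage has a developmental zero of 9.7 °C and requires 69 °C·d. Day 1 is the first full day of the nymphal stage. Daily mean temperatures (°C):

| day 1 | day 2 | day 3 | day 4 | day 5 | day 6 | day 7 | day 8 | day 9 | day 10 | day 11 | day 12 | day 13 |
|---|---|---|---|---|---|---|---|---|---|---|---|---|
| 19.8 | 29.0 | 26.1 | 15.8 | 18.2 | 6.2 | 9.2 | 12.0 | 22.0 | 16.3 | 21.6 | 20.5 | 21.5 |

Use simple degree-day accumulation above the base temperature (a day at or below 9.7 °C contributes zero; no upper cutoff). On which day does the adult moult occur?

day 9

Daily DD above 9.7 °C: 10.1, 19.3, 16.4, 6.1, 8.5, 0.0, 0.0, 2.3, 12.3, 6.6, 11.9, 10.8, 11.8.
Cumulative: 10.1, 29.4, 45.8, 51.9, 60.4, 60.4, 60.4, 62.7, 75.0, 81.6, 93.5, 104.3, 116.1.
The total first reaches 69 DD on day 9.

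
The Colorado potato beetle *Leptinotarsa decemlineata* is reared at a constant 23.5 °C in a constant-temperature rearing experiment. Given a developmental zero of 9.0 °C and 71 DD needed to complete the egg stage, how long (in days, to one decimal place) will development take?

Daily accumulation = 23.5 − 9.0 = 14.5 DD/day.
Duration = 71 / 14.5 = 4.897 ≈ 4.9 days.

4.9 days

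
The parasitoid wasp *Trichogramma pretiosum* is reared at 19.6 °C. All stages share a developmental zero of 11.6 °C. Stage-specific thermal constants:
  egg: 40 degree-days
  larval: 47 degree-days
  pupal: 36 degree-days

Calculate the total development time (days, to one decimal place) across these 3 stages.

Daily accumulation at 19.6 °C = 19.6 − 11.6 = 8.0 DD/day.
Total K = 40 + 47 + 36 = 123 DD.
Total duration = 123 / 8.0 = 15.375 ≈ 15.4 days.

15.4 days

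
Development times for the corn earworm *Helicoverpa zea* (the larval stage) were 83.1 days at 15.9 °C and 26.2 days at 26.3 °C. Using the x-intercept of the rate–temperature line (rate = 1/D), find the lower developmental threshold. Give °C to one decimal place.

Equal thermal constants: D₁(T₁ − T_b) = D₂(T₂ − T_b).
83.1·(15.9 − T_b) = 26.2·(26.3 − T_b)
T_b = (83.1·15.9 − 26.2·26.3) / (83.1 − 26.2) = 632.23 / 56.9 = 11.111 °C ≈ 11.1 °C.

11.1 °C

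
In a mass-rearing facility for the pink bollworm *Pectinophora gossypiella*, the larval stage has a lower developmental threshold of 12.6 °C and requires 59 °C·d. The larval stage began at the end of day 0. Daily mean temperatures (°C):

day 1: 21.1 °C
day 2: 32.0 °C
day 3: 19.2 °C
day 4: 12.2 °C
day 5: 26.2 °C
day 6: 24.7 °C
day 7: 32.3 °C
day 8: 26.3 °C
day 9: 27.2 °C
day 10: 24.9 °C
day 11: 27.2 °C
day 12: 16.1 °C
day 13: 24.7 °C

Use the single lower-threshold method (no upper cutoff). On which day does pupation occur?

Daily DD above 12.6 °C: 8.5, 19.4, 6.6, 0.0, 13.6, 12.1, 19.7, 13.7, 14.6, 12.3, 14.6, 3.5, 12.1.
Cumulative: 8.5, 27.9, 34.5, 34.5, 48.1, 60.2, 79.9, 93.6, 108.2, 120.5, 135.1, 138.6, 150.7.
The total first reaches 59 DD on day 6.

day 6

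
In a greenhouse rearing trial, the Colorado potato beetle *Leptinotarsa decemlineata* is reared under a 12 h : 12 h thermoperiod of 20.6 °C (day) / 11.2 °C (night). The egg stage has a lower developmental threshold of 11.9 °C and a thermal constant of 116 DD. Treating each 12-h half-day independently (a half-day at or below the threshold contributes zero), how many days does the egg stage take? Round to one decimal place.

26.7 days

Day half: max(0, 20.6 − 11.9) × 0.5 = 8.7 × 0.5 = 4.35 DD.
Night half: max(0, 11.2 − 11.9) × 0.5 = 0.0 × 0.5 = 0.00 DD.
Per 24 h: 4.35 DD/day.
Duration = 116 / 4.35 = 26.667 ≈ 26.7 days.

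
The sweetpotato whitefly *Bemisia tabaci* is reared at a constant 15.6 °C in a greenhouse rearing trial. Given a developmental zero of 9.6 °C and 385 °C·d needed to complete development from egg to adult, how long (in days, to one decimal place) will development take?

Daily accumulation = 15.6 − 9.6 = 6.0 DD/day.
Duration = 385 / 6.0 = 64.167 ≈ 64.2 days.

64.2 days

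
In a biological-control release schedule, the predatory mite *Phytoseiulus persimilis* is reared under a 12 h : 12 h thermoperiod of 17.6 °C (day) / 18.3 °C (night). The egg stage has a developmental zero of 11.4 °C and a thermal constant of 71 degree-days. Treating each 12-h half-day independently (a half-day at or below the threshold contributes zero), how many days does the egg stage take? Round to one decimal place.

10.8 days

Day half: max(0, 17.6 − 11.4) × 0.5 = 6.2 × 0.5 = 3.10 DD.
Night half: max(0, 18.3 − 11.4) × 0.5 = 6.9 × 0.5 = 3.45 DD.
Per 24 h: 6.55 DD/day.
Duration = 71 / 6.55 = 10.840 ≈ 10.8 days.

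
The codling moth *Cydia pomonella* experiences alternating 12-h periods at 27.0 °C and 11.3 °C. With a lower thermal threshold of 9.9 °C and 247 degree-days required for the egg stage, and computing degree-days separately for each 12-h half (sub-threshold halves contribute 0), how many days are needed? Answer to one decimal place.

Day half: max(0, 27.0 − 9.9) × 0.5 = 17.1 × 0.5 = 8.55 DD.
Night half: max(0, 11.3 − 9.9) × 0.5 = 1.4 × 0.5 = 0.70 DD.
Per 24 h: 9.25 DD/day.
Duration = 247 / 9.25 = 26.703 ≈ 26.7 days.

26.7 days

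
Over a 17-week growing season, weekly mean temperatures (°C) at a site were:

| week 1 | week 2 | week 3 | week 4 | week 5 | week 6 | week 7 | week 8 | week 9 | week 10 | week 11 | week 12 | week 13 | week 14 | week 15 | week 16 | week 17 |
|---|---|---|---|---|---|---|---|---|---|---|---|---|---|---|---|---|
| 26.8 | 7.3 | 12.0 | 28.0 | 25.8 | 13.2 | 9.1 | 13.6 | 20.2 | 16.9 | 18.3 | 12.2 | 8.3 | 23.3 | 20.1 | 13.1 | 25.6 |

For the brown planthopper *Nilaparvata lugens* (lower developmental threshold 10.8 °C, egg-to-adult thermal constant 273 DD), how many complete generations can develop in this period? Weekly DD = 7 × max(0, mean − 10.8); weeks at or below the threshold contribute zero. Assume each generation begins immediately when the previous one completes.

Weekly DD (7 × max(0, T̄ − 10.8)): 112.0, 0.0, 8.4, 120.4, 105.0, 16.8, 0.0, 19.6, 65.8, 42.7, 52.5, 9.8, 0.0, 87.5, 65.1, 16.1, 103.6.
Season total = 825.3 DD.
Complete generations = ⌊825.3 / 273⌋ = 3.

3 generations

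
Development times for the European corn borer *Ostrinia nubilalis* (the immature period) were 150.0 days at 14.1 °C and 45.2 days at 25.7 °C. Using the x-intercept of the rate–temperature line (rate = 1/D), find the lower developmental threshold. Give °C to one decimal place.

9.1 °C

Linear rate model ⇒ the product D·(T − T_b) is constant across temperatures.
150.0·(14.1 − T_b) = 45.2·(25.7 − T_b)
T_b = (150.0·14.1 − 45.2·25.7) / (150.0 − 45.2) = 953.36 / 104.8 = 9.097 °C ≈ 9.1 °C.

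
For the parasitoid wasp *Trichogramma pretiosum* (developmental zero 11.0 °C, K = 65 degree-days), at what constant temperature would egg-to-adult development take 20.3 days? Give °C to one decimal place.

Required daily accumulation = 65 / 20.3 = 3.202 DD/day.
T = T_base + 3.202 = 11.0 + 3.202 = 14.202 ≈ 14.2 °C.

14.2 °C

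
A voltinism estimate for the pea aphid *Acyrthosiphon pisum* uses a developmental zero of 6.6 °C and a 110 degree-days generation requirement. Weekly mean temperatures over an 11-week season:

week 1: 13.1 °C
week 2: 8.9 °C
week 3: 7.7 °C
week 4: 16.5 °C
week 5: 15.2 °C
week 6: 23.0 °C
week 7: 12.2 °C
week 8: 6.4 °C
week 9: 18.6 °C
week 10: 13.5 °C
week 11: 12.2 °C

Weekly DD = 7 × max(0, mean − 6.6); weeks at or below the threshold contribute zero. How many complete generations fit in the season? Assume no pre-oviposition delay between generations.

4 generations

Weekly DD (7 × max(0, T̄ − 6.6)): 45.5, 16.1, 7.7, 69.3, 60.2, 114.8, 39.2, 0.0, 84.0, 48.3, 39.2.
Season total = 524.3 DD.
Complete generations = ⌊524.3 / 110⌋ = 4.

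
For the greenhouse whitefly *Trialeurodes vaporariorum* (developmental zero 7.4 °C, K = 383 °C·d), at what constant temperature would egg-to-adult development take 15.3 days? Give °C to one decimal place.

Required daily accumulation = 383 / 15.3 = 25.033 DD/day.
T = T_base + 25.033 = 7.4 + 25.033 = 32.433 ≈ 32.4 °C.

32.4 °C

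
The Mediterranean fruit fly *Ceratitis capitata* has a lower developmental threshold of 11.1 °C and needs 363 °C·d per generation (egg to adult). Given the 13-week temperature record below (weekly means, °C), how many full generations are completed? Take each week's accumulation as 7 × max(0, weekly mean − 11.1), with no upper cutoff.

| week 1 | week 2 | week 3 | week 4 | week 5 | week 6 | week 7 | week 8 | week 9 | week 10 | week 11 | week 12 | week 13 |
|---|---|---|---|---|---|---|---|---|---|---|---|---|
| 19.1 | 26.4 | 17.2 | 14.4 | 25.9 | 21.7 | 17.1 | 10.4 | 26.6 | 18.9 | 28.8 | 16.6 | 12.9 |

Weekly DD (7 × max(0, T̄ − 11.1)): 56.0, 107.1, 42.7, 23.1, 103.6, 74.2, 42.0, 0.0, 108.5, 54.6, 123.9, 38.5, 12.6.
Season total = 786.8 DD.
Complete generations = ⌊786.8 / 363⌋ = 2.

2 generations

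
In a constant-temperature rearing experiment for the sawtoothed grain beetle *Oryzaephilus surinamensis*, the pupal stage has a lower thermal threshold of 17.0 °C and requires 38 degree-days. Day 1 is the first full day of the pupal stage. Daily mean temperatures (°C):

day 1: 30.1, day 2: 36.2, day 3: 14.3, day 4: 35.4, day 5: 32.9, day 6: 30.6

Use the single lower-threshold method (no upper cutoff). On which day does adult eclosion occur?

Daily DD above 17.0 °C: 13.1, 19.2, 0.0, 18.4, 15.9, 13.6.
Cumulative: 13.1, 32.3, 32.3, 50.7, 66.6, 80.2.
The total first reaches 38 DD on day 4.

day 4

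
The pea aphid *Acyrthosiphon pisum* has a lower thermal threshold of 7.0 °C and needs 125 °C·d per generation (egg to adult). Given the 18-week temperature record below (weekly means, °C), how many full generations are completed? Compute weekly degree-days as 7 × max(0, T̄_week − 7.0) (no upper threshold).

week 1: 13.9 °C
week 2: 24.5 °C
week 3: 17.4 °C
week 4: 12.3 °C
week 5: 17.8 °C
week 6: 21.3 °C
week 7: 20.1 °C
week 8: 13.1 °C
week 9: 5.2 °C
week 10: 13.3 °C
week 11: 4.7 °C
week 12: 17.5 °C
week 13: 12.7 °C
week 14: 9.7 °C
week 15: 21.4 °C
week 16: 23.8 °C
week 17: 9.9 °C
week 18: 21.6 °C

8 generations

Weekly DD (7 × max(0, T̄ − 7.0)): 48.3, 122.5, 72.8, 37.1, 75.6, 100.1, 91.7, 42.7, 0.0, 44.1, 0.0, 73.5, 39.9, 18.9, 100.8, 117.6, 20.3, 102.2.
Season total = 1108.1 DD.
Complete generations = ⌊1108.1 / 125⌋ = 8.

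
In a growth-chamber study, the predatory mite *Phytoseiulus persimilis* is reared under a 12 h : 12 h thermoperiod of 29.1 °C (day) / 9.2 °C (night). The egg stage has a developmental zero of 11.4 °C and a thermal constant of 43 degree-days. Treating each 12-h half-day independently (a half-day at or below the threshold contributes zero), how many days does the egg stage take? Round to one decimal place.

4.9 days

Day half: max(0, 29.1 − 11.4) × 0.5 = 17.7 × 0.5 = 8.85 DD.
Night half: max(0, 9.2 − 11.4) × 0.5 = 0.0 × 0.5 = 0.00 DD.
Per 24 h: 8.85 DD/day.
Duration = 43 / 8.85 = 4.859 ≈ 4.9 days.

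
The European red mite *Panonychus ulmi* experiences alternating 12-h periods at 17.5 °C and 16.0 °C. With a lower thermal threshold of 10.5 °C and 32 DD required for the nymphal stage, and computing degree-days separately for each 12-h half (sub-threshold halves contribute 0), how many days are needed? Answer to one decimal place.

Day half: max(0, 17.5 − 10.5) × 0.5 = 7.0 × 0.5 = 3.50 DD.
Night half: max(0, 16.0 − 10.5) × 0.5 = 5.5 × 0.5 = 2.75 DD.
Per 24 h: 6.25 DD/day.
Duration = 32 / 6.25 = 5.120 ≈ 5.1 days.

5.1 days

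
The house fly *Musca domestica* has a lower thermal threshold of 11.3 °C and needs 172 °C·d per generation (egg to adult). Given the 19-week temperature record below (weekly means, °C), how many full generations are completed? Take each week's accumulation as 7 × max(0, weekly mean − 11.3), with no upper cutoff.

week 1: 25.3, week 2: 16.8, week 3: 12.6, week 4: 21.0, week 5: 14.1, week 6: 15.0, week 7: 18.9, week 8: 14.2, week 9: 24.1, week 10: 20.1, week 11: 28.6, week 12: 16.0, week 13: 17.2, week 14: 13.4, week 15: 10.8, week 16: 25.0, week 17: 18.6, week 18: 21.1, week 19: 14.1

5 generations

Weekly DD (7 × max(0, T̄ − 11.3)): 98.0, 38.5, 9.1, 67.9, 19.6, 25.9, 53.2, 20.3, 89.6, 61.6, 121.1, 32.9, 41.3, 14.7, 0.0, 95.9, 51.1, 68.6, 19.6.
Season total = 928.9 DD.
Complete generations = ⌊928.9 / 172⌋ = 5.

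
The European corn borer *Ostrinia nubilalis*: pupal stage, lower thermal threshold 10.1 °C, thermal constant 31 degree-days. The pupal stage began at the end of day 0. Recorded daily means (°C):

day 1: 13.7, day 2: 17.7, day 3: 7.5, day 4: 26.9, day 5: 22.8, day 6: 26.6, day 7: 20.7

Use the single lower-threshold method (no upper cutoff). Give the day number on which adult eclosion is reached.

Daily DD above 10.1 °C: 3.6, 7.6, 0.0, 16.8, 12.7, 16.5, 10.6.
Cumulative: 3.6, 11.2, 11.2, 28.0, 40.7, 57.2, 67.8.
The total first reaches 31 DD on day 5.

day 5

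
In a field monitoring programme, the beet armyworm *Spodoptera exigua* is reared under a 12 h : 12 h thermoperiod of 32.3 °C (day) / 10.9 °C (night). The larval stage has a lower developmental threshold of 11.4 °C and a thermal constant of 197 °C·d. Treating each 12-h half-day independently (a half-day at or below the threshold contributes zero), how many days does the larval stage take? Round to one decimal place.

Day half: max(0, 32.3 − 11.4) × 0.5 = 20.9 × 0.5 = 10.45 DD.
Night half: max(0, 10.9 − 11.4) × 0.5 = 0.0 × 0.5 = 0.00 DD.
Per 24 h: 10.45 DD/day.
Duration = 197 / 10.45 = 18.852 ≈ 18.9 days.

18.9 days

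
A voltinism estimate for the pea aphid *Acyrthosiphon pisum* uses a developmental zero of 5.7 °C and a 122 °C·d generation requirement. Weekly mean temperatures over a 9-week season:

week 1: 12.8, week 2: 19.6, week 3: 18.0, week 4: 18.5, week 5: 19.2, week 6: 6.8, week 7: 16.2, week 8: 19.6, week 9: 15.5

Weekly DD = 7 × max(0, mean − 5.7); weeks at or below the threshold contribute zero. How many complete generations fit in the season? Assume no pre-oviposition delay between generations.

5 generations

Weekly DD (7 × max(0, T̄ − 5.7)): 49.7, 97.3, 86.1, 89.6, 94.5, 7.7, 73.5, 97.3, 68.6.
Season total = 664.3 DD.
Complete generations = ⌊664.3 / 122⌋ = 5.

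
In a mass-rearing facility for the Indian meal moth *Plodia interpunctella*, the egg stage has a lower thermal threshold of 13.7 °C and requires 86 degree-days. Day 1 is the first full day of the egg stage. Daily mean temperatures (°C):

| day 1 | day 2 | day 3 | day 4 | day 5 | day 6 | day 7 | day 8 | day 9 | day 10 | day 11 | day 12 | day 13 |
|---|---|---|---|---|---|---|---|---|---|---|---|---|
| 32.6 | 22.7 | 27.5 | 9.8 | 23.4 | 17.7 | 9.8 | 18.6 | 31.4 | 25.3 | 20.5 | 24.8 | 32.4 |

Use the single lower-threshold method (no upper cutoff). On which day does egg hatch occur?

day 10

Daily DD above 13.7 °C: 18.9, 9.0, 13.8, 0.0, 9.7, 4.0, 0.0, 4.9, 17.7, 11.6, 6.8, 11.1, 18.7.
Cumulative: 18.9, 27.9, 41.7, 41.7, 51.4, 55.4, 55.4, 60.3, 78.0, 89.6, 96.4, 107.5, 126.2.
The total first reaches 86 DD on day 10.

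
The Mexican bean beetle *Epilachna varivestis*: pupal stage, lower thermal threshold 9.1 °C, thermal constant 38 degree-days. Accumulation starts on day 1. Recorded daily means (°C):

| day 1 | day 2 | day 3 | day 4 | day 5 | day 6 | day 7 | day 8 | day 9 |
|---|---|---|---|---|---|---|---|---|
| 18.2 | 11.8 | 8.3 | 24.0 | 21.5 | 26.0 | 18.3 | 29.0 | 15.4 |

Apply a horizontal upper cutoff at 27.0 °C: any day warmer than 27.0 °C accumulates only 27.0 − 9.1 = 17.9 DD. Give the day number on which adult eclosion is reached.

Daily DD above 9.1 °C (capped at 17.9): 9.1, 2.7, 0.0, 14.9, 12.4, 16.9, 9.2, 17.9, 6.3.
Cumulative: 9.1, 11.8, 11.8, 26.7, 39.1, 56.0, 65.2, 83.1, 89.4.
The total first reaches 38 DD on day 5.

day 5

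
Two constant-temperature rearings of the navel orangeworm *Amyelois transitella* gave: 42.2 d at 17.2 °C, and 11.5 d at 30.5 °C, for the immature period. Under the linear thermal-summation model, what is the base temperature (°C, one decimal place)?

12.2 °C

Linear rate model ⇒ the product D·(T − T_b) is constant across temperatures.
42.2·(17.2 − T_b) = 11.5·(30.5 − T_b)
T_b = (42.2·17.2 − 11.5·30.5) / (42.2 − 11.5) = 375.09 / 30.7 = 12.218 °C ≈ 12.2 °C.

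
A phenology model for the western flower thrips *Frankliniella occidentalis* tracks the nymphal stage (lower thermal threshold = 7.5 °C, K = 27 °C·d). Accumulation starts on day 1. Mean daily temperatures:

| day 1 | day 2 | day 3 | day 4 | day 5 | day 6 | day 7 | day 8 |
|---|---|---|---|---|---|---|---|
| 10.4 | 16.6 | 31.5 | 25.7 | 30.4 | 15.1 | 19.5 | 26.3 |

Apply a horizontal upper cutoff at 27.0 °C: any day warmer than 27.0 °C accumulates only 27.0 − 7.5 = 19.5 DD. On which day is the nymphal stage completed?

day 3

Daily DD above 7.5 °C (capped at 19.5): 2.9, 9.1, 19.5, 18.2, 19.5, 7.6, 12.0, 18.8.
Cumulative: 2.9, 12.0, 31.5, 49.7, 69.2, 76.8, 88.8, 107.6.
The total first reaches 27 DD on day 3.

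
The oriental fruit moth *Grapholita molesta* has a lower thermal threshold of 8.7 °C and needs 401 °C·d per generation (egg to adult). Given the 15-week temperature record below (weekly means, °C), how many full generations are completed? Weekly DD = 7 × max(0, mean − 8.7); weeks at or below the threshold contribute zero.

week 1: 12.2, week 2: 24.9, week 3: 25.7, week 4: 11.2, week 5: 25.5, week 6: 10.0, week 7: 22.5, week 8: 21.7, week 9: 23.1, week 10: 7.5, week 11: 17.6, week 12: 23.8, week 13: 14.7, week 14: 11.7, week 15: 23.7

2 generations

Weekly DD (7 × max(0, T̄ − 8.7)): 24.5, 113.4, 119.0, 17.5, 117.6, 9.1, 96.6, 91.0, 100.8, 0.0, 62.3, 105.7, 42.0, 21.0, 105.0.
Season total = 1025.5 DD.
Complete generations = ⌊1025.5 / 401⌋ = 2.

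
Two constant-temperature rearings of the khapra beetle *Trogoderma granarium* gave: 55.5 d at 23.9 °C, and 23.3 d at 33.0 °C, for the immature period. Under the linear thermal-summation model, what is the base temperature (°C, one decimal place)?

Linear rate model ⇒ the product D·(T − T_b) is constant across temperatures.
55.5·(23.9 − T_b) = 23.3·(33.0 − T_b)
T_b = (55.5·23.9 − 23.3·33.0) / (55.5 − 23.3) = 557.55 / 32.2 = 17.315 °C ≈ 17.3 °C.

17.3 °C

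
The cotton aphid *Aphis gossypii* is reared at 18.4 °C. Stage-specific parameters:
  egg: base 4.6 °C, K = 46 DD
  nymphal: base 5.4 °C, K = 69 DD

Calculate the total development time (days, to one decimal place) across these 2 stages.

8.6 days

egg: 46 / (18.4 − 4.6) = 46 / 13.8 = 3.333 d.
nymphal: 69 / (18.4 − 5.4) = 69 / 13.0 = 5.308 d.
Sum = 8.641 ≈ 8.6 days.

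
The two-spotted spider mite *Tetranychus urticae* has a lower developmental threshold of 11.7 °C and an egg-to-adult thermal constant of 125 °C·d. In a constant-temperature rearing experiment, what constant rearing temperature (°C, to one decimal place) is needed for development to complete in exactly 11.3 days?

Required daily accumulation = 125 / 11.3 = 11.062 DD/day.
T = T_base + 11.062 = 11.7 + 11.062 = 22.762 ≈ 22.8 °C.

22.8 °C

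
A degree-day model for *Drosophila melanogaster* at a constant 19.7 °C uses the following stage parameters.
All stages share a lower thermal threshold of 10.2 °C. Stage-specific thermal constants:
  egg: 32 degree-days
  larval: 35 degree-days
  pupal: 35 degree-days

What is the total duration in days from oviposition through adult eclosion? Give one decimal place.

Daily accumulation at 19.7 °C = 19.7 − 10.2 = 9.5 DD/day.
Total K = 32 + 35 + 35 = 102 DD.
Total duration = 102 / 9.5 = 10.737 ≈ 10.7 days.

10.7 days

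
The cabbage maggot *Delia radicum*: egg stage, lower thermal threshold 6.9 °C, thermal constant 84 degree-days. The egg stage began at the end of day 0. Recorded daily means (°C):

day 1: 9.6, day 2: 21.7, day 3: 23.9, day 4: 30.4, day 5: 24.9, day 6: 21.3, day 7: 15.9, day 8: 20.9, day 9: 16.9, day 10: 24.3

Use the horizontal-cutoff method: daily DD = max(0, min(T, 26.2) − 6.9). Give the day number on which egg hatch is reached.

Daily DD above 6.9 °C (capped at 19.3): 2.7, 14.8, 17.0, 19.3, 18.0, 14.4, 9.0, 14.0, 10.0, 17.4.
Cumulative: 2.7, 17.5, 34.5, 53.8, 71.8, 86.2, 95.2, 109.2, 119.2, 136.6.
The total first reaches 84 DD on day 6.

day 6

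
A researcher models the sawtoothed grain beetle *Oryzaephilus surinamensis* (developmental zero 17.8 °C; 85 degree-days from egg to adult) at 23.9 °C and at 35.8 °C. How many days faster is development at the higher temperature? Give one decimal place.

At 23.9 °C: 85 / (23.9 − 17.8) = 85 / 6.1 = 13.934 d.
At 35.8 °C: 85 / (35.8 − 17.8) = 85 / 18.0 = 4.722 d.
Difference = |13.934 − 4.722| = 9.212 ≈ 9.2 days.

9.2 days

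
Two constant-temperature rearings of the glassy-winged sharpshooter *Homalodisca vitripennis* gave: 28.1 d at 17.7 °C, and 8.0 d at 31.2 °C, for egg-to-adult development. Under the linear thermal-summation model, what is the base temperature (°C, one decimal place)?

Linear rate model ⇒ the product D·(T − T_b) is constant across temperatures.
28.1·(17.7 − T_b) = 8.0·(31.2 − T_b)
T_b = (28.1·17.7 − 8.0·31.2) / (28.1 − 8.0) = 247.77 / 20.1 = 12.327 °C ≈ 12.3 °C.

12.3 °C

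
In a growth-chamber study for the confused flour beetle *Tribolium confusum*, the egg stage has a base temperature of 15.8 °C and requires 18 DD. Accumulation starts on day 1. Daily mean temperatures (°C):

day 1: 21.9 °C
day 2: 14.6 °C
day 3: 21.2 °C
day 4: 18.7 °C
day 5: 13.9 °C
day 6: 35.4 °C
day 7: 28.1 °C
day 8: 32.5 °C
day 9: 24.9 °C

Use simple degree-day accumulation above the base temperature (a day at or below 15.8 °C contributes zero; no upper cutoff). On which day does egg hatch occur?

day 6

Daily DD above 15.8 °C: 6.1, 0.0, 5.4, 2.9, 0.0, 19.6, 12.3, 16.7, 9.1.
Cumulative: 6.1, 6.1, 11.5, 14.4, 14.4, 34.0, 46.3, 63.0, 72.1.
The total first reaches 18 DD on day 6.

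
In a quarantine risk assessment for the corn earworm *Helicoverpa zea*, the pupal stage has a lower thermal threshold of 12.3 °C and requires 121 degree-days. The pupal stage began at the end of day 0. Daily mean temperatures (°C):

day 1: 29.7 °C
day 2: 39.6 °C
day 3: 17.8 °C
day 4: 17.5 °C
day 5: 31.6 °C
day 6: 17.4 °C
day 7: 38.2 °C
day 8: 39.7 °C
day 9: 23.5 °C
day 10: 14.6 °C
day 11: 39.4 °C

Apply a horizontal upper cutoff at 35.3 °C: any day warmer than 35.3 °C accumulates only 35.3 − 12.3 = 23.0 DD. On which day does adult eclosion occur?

day 8

Daily DD above 12.3 °C (capped at 23.0): 17.4, 23.0, 5.5, 5.2, 19.3, 5.1, 23.0, 23.0, 11.2, 2.3, 23.0.
Cumulative: 17.4, 40.4, 45.9, 51.1, 70.4, 75.5, 98.5, 121.5, 132.7, 135.0, 158.0.
The total first reaches 121 DD on day 8.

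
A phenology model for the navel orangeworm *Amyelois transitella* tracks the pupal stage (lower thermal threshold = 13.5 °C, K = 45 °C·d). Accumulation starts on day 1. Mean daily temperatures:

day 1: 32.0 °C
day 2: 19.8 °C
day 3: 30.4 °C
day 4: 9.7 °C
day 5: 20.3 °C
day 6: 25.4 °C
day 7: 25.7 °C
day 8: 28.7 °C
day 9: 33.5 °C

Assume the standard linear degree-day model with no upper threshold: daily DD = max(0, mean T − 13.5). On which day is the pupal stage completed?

day 5

Daily DD above 13.5 °C: 18.5, 6.3, 16.9, 0.0, 6.8, 11.9, 12.2, 15.2, 20.0.
Cumulative: 18.5, 24.8, 41.7, 41.7, 48.5, 60.4, 72.6, 87.8, 107.8.
The total first reaches 45 DD on day 5.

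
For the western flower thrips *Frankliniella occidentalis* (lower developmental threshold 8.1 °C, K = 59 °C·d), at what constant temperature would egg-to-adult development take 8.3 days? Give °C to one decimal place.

15.2 °C

Required daily accumulation = 59 / 8.3 = 7.108 DD/day.
T = T_base + 7.108 = 8.1 + 7.108 = 15.208 ≈ 15.2 °C.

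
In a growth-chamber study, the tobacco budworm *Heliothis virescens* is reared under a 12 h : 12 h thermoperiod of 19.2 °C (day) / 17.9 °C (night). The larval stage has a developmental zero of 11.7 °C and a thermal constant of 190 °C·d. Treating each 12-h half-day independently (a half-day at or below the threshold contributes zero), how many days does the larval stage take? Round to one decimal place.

27.7 days

Day half: max(0, 19.2 − 11.7) × 0.5 = 7.5 × 0.5 = 3.75 DD.
Night half: max(0, 17.9 − 11.7) × 0.5 = 6.2 × 0.5 = 3.10 DD.
Per 24 h: 6.85 DD/day.
Duration = 190 / 6.85 = 27.737 ≈ 27.7 days.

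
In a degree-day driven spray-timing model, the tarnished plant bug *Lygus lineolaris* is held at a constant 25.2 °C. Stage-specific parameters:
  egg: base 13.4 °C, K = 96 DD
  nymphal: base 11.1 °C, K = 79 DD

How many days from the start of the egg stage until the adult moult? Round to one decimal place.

egg: 96 / (25.2 − 13.4) = 96 / 11.8 = 8.136 d.
nymphal: 79 / (25.2 − 11.1) = 79 / 14.1 = 5.603 d.
Sum = 13.738 ≈ 13.7 days.

13.7 days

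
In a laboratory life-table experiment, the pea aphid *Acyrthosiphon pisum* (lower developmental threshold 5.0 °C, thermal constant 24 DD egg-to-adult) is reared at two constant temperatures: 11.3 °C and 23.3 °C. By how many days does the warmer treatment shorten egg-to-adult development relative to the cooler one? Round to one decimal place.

2.5 days

At 11.3 °C: 24 / (11.3 − 5.0) = 24 / 6.3 = 3.810 d.
At 23.3 °C: 24 / (23.3 − 5.0) = 24 / 18.3 = 1.311 d.
Difference = |3.810 − 1.311| = 2.498 ≈ 2.5 days.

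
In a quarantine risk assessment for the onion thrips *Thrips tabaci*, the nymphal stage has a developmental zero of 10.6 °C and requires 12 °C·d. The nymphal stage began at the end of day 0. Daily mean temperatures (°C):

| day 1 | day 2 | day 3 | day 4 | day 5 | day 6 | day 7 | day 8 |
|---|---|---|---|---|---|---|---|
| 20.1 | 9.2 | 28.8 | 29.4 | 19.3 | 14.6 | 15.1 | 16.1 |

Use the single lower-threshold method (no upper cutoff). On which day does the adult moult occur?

Daily DD above 10.6 °C: 9.5, 0.0, 18.2, 18.8, 8.7, 4.0, 4.5, 5.5.
Cumulative: 9.5, 9.5, 27.7, 46.5, 55.2, 59.2, 63.7, 69.2.
The total first reaches 12 DD on day 3.

day 3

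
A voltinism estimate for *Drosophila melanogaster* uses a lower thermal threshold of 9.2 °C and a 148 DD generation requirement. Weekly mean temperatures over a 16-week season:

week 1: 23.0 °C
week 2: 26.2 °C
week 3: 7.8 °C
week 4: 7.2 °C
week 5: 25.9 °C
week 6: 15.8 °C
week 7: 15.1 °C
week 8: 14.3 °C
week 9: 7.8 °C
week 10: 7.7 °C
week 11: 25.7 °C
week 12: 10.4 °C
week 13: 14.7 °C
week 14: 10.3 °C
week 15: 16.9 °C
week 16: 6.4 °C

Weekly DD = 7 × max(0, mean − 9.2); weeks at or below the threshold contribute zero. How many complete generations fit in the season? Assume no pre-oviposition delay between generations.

Weekly DD (7 × max(0, T̄ − 9.2)): 96.6, 119.0, 0.0, 0.0, 116.9, 46.2, 41.3, 35.7, 0.0, 0.0, 115.5, 8.4, 38.5, 7.7, 53.9, 0.0.
Season total = 679.7 DD.
Complete generations = ⌊679.7 / 148⌋ = 4.

4 generations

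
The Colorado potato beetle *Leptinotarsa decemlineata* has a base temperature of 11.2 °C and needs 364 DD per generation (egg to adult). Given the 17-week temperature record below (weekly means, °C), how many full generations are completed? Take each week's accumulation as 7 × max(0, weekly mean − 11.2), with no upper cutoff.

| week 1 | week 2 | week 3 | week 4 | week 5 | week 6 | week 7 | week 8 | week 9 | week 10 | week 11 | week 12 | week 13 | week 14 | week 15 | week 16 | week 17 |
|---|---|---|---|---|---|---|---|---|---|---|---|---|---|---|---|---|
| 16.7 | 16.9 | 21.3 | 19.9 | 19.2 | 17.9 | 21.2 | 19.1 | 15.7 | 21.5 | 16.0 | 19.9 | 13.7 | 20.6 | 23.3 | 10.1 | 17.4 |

2 generations

Weekly DD (7 × max(0, T̄ − 11.2)): 38.5, 39.9, 70.7, 60.9, 56.0, 46.9, 70.0, 55.3, 31.5, 72.1, 33.6, 60.9, 17.5, 65.8, 84.7, 0.0, 43.4.
Season total = 847.7 DD.
Complete generations = ⌊847.7 / 364⌋ = 2.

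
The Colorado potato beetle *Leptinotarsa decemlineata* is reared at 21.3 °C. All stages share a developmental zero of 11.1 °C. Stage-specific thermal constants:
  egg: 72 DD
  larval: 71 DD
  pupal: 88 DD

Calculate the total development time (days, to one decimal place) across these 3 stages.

22.6 days

Daily accumulation at 21.3 °C = 21.3 − 11.1 = 10.2 DD/day.
Total K = 72 + 71 + 88 = 231 DD.
Total duration = 231 / 10.2 = 22.647 ≈ 22.6 days.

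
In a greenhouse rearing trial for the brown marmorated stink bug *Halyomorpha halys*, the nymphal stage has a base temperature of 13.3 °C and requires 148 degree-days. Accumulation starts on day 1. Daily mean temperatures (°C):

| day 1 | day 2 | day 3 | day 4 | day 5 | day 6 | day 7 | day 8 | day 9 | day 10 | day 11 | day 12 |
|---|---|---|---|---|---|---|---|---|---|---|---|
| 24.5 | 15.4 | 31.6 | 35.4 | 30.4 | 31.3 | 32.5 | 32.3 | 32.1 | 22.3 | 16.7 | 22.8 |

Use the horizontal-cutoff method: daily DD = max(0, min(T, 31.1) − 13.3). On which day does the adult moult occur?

day 11

Daily DD above 13.3 °C (capped at 17.8): 11.2, 2.1, 17.8, 17.8, 17.1, 17.8, 17.8, 17.8, 17.8, 9.0, 3.4, 9.5.
Cumulative: 11.2, 13.3, 31.1, 48.9, 66.0, 83.8, 101.6, 119.4, 137.2, 146.2, 149.6, 159.1.
The total first reaches 148 DD on day 11.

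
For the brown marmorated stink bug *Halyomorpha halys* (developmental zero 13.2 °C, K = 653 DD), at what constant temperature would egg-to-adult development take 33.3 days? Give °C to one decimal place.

Required daily accumulation = 653 / 33.3 = 19.610 DD/day.
T = T_base + 19.610 = 13.2 + 19.610 = 32.810 ≈ 32.8 °C.

32.8 °C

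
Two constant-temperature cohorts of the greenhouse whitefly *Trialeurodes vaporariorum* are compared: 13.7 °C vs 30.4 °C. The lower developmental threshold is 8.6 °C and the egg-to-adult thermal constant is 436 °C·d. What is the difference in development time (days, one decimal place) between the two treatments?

At 13.7 °C: 436 / (13.7 − 8.6) = 436 / 5.1 = 85.490 d.
At 30.4 °C: 436 / (30.4 − 8.6) = 436 / 21.8 = 20.000 d.
Difference = |85.490 − 20.000| = 65.490 ≈ 65.5 days.

65.5 days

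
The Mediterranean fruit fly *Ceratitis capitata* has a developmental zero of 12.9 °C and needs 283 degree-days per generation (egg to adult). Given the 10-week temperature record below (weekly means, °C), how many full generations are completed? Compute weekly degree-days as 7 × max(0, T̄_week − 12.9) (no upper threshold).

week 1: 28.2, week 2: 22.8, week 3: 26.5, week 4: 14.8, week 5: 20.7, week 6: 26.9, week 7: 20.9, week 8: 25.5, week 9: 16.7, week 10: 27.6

Weekly DD (7 × max(0, T̄ − 12.9)): 107.1, 69.3, 95.2, 13.3, 54.6, 98.0, 56.0, 88.2, 26.6, 102.9.
Season total = 711.2 DD.
Complete generations = ⌊711.2 / 283⌋ = 2.

2 generations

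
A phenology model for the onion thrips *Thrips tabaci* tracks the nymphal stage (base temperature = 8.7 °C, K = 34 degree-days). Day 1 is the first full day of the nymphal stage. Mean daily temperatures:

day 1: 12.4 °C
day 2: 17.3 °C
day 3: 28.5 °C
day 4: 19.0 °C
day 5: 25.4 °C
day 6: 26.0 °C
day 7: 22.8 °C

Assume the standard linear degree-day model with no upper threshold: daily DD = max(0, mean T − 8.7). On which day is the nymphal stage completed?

day 4

Daily DD above 8.7 °C: 3.7, 8.6, 19.8, 10.3, 16.7, 17.3, 14.1.
Cumulative: 3.7, 12.3, 32.1, 42.4, 59.1, 76.4, 90.5.
The total first reaches 34 DD on day 4.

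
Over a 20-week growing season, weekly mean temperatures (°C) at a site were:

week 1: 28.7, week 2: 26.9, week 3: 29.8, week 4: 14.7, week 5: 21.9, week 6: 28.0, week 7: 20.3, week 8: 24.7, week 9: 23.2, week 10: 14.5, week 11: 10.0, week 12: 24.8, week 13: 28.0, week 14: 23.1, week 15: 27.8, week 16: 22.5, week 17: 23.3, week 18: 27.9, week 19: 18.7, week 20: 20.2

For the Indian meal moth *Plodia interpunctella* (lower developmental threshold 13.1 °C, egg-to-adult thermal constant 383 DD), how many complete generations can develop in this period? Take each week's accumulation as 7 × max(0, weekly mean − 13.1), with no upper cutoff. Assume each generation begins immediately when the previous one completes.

Weekly DD (7 × max(0, T̄ − 13.1)): 109.2, 96.6, 116.9, 11.2, 61.6, 104.3, 50.4, 81.2, 70.7, 9.8, 0.0, 81.9, 104.3, 70.0, 102.9, 65.8, 71.4, 103.6, 39.2, 49.7.
Season total = 1400.7 DD.
Complete generations = ⌊1400.7 / 383⌋ = 3.

3 generations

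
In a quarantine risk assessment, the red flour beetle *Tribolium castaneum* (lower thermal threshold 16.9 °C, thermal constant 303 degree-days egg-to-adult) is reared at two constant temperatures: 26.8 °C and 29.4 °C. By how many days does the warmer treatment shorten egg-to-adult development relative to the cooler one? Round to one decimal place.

6.4 days

At 26.8 °C: 303 / (26.8 − 16.9) = 303 / 9.9 = 30.606 d.
At 29.4 °C: 303 / (29.4 − 16.9) = 303 / 12.5 = 24.240 d.
Difference = |30.606 − 24.240| = 6.366 ≈ 6.4 days.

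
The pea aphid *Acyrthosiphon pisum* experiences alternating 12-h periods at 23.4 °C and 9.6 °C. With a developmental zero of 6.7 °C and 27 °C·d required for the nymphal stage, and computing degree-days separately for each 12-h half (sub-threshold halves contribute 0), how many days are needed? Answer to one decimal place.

2.8 days

Day half: max(0, 23.4 − 6.7) × 0.5 = 16.7 × 0.5 = 8.35 DD.
Night half: max(0, 9.6 − 6.7) × 0.5 = 2.9 × 0.5 = 1.45 DD.
Per 24 h: 9.80 DD/day.
Duration = 27 / 9.80 = 2.755 ≈ 2.8 days.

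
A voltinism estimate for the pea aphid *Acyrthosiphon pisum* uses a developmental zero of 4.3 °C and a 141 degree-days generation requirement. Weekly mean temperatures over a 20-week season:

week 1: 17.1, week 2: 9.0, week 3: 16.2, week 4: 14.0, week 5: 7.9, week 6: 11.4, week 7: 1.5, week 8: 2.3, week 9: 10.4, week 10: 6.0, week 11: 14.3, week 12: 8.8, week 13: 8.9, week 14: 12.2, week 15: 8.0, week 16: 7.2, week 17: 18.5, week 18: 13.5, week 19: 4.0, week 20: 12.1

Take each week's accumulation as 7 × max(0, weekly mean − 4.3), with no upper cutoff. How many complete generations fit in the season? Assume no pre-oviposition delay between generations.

Weekly DD (7 × max(0, T̄ − 4.3)): 89.6, 32.9, 83.3, 67.9, 25.2, 49.7, 0.0, 0.0, 42.7, 11.9, 70.0, 31.5, 32.2, 55.3, 25.9, 20.3, 99.4, 64.4, 0.0, 54.6.
Season total = 856.8 DD.
Complete generations = ⌊856.8 / 141⌋ = 6.

6 generations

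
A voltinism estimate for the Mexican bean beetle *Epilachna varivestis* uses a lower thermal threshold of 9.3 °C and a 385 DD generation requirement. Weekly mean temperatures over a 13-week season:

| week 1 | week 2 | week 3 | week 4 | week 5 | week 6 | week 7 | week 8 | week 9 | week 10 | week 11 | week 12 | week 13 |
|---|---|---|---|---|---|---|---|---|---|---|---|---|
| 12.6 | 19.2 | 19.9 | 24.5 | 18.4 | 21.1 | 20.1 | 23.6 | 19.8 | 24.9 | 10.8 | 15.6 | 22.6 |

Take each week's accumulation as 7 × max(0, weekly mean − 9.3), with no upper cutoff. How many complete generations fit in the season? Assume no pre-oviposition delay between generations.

Weekly DD (7 × max(0, T̄ − 9.3)): 23.1, 69.3, 74.2, 106.4, 63.7, 82.6, 75.6, 100.1, 73.5, 109.2, 10.5, 44.1, 93.1.
Season total = 925.4 DD.
Complete generations = ⌊925.4 / 385⌋ = 2.

2 generations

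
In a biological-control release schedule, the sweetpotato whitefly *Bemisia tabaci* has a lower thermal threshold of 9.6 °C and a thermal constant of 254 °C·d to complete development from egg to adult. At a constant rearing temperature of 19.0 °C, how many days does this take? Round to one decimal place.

Daily accumulation = 19.0 − 9.6 = 9.4 DD/day.
Duration = 254 / 9.4 = 27.021 ≈ 27.0 days.

27.0 days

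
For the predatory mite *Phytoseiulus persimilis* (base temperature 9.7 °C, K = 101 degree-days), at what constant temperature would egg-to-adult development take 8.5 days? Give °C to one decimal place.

21.6 °C

Required daily accumulation = 101 / 8.5 = 11.882 DD/day.
T = T_base + 11.882 = 9.7 + 11.882 = 21.582 ≈ 21.6 °C.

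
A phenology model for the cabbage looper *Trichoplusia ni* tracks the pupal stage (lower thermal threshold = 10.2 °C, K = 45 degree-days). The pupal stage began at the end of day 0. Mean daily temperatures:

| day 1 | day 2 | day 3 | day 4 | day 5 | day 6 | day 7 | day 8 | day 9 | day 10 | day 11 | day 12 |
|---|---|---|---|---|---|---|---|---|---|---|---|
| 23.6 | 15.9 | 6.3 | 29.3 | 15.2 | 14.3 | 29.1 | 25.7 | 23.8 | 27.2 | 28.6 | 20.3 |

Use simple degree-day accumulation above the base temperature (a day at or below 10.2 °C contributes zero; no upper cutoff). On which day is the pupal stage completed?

day 6

Daily DD above 10.2 °C: 13.4, 5.7, 0.0, 19.1, 5.0, 4.1, 18.9, 15.5, 13.6, 17.0, 18.4, 10.1.
Cumulative: 13.4, 19.1, 19.1, 38.2, 43.2, 47.3, 66.2, 81.7, 95.3, 112.3, 130.7, 140.8.
The total first reaches 45 DD on day 6.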